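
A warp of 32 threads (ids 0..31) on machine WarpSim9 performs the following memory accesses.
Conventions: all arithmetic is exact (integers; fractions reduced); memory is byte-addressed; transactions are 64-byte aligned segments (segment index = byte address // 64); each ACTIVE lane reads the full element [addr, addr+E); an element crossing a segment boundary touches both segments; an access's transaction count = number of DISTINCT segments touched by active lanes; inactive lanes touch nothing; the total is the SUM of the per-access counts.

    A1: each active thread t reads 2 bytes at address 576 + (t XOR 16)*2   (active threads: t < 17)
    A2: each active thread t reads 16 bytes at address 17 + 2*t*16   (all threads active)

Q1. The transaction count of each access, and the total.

A1: 1 transaction
A2: 17 transactions

Answer: 1,17; total 18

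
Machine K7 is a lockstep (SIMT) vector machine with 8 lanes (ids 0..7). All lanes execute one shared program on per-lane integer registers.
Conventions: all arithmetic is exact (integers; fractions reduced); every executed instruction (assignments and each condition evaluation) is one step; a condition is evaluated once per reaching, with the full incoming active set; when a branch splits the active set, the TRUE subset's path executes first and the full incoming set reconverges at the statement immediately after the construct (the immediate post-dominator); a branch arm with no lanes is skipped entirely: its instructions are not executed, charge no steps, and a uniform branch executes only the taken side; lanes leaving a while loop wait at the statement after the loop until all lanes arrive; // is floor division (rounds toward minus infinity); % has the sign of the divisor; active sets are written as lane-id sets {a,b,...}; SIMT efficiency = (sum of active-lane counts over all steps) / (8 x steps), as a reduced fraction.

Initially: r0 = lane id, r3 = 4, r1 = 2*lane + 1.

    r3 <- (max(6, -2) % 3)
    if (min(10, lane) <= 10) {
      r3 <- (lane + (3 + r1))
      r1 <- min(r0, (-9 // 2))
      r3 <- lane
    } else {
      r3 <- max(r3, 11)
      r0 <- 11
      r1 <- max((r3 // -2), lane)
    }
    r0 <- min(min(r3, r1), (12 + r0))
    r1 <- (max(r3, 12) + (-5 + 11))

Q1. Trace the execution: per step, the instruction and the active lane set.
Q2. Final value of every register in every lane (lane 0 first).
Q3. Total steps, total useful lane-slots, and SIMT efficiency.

step 0: r3 <- (max(6, -2) % 3)       {0,1,2,3,4,5,6,7}
step 1: eval (min(10, lane) <= 10)   {0,1,2,3,4,5,6,7}
step 2: r3 <- (lane + (3 + r1))      {0,1,2,3,4,5,6,7}
step 3: r1 <- min(r0, (-9 // 2))     {0,1,2,3,4,5,6,7}
step 4: r3 <- lane                   {0,1,2,3,4,5,6,7}
step 5: r0 <- min(min(r3, r1), (12 + r0)) {0,1,2,3,4,5,6,7}
step 6: r1 <- (max(r3, 12) + (-5 + 11)) {0,1,2,3,4,5,6,7}

Answer: 7 steps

r0: -5,-5,-5,-5,-5,-5,-5,-5
r3: 0,1,2,3,4,5,6,7
r1: 18,18,18,18,18,18,18,18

steps = 7; useful = 56; efficiency = 56/56 = 1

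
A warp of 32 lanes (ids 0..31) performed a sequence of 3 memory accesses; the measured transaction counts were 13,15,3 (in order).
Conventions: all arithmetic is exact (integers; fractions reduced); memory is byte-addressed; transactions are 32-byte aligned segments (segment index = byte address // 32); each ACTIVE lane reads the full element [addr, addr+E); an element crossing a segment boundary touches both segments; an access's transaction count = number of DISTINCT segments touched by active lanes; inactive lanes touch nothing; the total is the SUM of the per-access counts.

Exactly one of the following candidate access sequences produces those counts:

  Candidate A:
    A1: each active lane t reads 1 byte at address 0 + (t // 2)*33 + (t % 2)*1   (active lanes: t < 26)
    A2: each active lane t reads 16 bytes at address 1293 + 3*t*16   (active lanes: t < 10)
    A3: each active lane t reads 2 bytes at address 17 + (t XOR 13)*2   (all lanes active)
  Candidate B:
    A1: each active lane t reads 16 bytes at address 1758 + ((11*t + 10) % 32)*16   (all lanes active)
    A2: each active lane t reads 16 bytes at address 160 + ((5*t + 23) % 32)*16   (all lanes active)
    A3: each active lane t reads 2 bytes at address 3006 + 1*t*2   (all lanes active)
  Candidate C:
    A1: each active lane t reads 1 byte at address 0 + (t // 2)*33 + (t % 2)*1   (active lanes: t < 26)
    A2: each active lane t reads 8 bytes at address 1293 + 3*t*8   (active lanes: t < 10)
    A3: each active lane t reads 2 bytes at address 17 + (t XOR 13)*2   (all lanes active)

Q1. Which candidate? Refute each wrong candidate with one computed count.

B: A1 gives 17 transactions, not 13
C: A2 gives 8 transactions, not 15
A: all counts match (13,15,3)

Answer: A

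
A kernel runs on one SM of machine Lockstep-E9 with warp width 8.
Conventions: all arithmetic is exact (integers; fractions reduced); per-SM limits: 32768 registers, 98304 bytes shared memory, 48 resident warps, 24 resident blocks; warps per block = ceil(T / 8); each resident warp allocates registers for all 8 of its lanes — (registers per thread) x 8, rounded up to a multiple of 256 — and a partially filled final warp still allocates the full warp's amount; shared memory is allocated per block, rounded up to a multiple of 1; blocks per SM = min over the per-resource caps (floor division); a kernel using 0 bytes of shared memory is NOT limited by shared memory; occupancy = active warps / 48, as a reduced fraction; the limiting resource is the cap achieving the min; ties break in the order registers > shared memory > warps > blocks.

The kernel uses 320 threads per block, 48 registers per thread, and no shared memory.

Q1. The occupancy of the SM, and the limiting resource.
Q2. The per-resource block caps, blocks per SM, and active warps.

Answer: occupancy 5/6, limited by registers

registers: 1 block
shared memory: no limit (kernel uses none)
warps: 1 block
blocks: 24 blocks

Answer: 1 block, 40 active warps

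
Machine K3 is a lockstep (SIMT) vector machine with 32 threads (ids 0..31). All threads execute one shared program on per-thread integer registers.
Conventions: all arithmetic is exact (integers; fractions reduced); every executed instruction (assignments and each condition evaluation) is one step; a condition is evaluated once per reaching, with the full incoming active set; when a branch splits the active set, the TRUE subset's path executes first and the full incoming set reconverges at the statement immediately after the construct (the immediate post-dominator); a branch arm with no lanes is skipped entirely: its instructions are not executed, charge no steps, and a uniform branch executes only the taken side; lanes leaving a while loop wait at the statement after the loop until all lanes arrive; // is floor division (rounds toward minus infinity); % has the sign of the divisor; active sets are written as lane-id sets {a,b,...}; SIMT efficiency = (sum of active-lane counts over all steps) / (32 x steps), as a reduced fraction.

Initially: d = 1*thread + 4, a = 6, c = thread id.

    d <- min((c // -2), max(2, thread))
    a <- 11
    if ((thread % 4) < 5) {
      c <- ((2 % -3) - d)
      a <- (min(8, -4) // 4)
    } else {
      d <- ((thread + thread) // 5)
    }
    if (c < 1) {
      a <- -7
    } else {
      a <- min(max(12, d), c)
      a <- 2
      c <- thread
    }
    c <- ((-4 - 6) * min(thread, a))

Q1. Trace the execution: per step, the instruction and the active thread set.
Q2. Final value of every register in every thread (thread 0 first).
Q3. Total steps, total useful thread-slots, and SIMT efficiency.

step 0: d <- min((c // -2), max(2, thread)) {0,1,2,3,4,5,6,7,8,9,10,11,12,13,14,15,16,17,18,19,20,21,22,23,24,25,26,27,28,29,30,31}
step 1: a <- 11                      {0,1,2,3,4,5,6,7,8,9,10,11,12,13,14,15,16,17,18,19,20,21,22,23,24,25,26,27,28,29,30,31}
step 2: eval ((thread % 4) < 5)      {0,1,2,3,4,5,6,7,8,9,10,11,12,13,14,15,16,17,18,19,20,21,22,23,24,25,26,27,28,29,30,31}
step 3: c <- ((2 % -3) - d)          {0,1,2,3,4,5,6,7,8,9,10,11,12,13,14,15,16,17,18,19,20,21,22,23,24,25,26,27,28,29,30,31}
step 4: a <- (min(8, -4) // 4)       {0,1,2,3,4,5,6,7,8,9,10,11,12,13,14,15,16,17,18,19,20,21,22,23,24,25,26,27,28,29,30,31}
step 5: eval (c < 1)                 {0,1,2,3,4,5,6,7,8,9,10,11,12,13,14,15,16,17,18,19,20,21,22,23,24,25,26,27,28,29,30,31}
step 6: a <- -7                      {0,1,2}
step 7: a <- min(max(12, d), c)      {3,4,5,6,7,8,9,10,11,12,13,14,15,16,17,18,19,20,21,22,23,24,25,26,27,28,29,30,31}
step 8: a <- 2                       {3,4,5,6,7,8,9,10,11,12,13,14,15,16,17,18,19,20,21,22,23,24,25,26,27,28,29,30,31}
step 9: c <- thread                  {3,4,5,6,7,8,9,10,11,12,13,14,15,16,17,18,19,20,21,22,23,24,25,26,27,28,29,30,31}
step 10: c <- ((-4 - 6) * min(thread, a)) {0,1,2,3,4,5,6,7,8,9,10,11,12,13,14,15,16,17,18,19,20,21,22,23,24,25,26,27,28,29,30,31}

Answer: 11 steps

d: 0,-1,-1,-2,-2,-3,-3,-4,-4,-5,-5,-6,-6,-7,-7,-8,-8,-9,-9,-10,-10,-11,-11,-12,-12,-13,-13,-14,-14,-15,-15,-16
a: -7,-7,-7,2,2,2,2,2,2,2,2,2,2,2,2,2,2,2,2,2,2,2,2,2,2,2,2,2,2,2,2,2
c: 70,70,70,-20,-20,-20,-20,-20,-20,-20,-20,-20,-20,-20,-20,-20,-20,-20,-20,-20,-20,-20,-20,-20,-20,-20,-20,-20,-20,-20,-20,-20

steps = 11; useful = 314; efficiency = 314/352 = 157/176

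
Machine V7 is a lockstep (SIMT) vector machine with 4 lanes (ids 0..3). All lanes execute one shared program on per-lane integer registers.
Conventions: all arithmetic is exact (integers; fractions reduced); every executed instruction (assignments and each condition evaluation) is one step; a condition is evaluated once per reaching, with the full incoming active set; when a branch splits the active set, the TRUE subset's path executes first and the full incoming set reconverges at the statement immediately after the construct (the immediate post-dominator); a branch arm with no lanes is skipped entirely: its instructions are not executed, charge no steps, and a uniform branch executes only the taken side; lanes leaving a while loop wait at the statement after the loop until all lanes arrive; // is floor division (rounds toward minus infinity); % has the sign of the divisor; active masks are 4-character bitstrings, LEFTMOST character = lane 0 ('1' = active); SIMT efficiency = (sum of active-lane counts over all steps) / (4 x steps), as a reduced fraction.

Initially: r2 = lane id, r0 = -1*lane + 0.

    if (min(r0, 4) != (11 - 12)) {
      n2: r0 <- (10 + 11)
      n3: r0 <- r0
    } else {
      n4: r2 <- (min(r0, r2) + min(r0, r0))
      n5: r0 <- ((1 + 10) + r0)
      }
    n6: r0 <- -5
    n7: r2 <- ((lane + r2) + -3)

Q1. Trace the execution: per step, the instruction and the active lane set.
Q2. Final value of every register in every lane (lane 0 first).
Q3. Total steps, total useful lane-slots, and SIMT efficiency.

step 0: eval (min(r0, 4) != (11 - 12)) 1111
step 1: r0 <- (10 + 11)              1011
step 2: r0 <- r0                     1011
step 3: r2 <- (min(r0, r2) + min(r0, r0)) 0100
step 4: r0 <- ((1 + 10) + r0)        0100
step 5: r0 <- -5                     1111
step 6: r2 <- ((lane + r2) + -3)     1111

Answer: 7 steps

r2: -3,-4,1,3
r0: -5,-5,-5,-5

steps = 7; useful = 20; efficiency = 20/28 = 5/7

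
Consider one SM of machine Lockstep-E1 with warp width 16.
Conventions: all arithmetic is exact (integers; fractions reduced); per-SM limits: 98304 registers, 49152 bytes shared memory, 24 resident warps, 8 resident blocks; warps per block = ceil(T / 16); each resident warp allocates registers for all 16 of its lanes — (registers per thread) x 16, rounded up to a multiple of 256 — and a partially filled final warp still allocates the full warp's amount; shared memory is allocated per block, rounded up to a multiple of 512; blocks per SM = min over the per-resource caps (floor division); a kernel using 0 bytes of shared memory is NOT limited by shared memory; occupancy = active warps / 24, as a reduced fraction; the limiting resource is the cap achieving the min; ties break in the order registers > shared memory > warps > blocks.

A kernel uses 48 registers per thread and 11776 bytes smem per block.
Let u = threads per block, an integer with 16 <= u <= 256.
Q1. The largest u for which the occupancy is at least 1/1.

Answer: u = 192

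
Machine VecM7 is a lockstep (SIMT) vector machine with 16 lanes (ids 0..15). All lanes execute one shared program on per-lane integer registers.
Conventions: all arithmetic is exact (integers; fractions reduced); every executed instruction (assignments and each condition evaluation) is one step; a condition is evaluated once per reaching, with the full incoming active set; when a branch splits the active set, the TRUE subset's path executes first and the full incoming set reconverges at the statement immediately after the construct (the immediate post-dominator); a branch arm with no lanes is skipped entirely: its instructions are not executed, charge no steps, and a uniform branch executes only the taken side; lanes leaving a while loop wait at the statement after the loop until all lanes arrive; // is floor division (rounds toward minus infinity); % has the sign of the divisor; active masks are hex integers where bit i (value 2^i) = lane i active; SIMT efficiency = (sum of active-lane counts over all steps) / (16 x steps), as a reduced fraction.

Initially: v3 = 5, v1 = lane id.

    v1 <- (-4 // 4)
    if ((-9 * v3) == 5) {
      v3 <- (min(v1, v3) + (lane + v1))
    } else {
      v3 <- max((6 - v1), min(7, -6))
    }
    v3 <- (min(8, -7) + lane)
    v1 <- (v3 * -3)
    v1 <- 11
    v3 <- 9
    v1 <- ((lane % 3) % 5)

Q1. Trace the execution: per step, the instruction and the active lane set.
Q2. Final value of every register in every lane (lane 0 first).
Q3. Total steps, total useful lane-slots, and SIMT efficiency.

step 0: v1 <- (-4 // 4)              0xffff
step 1: eval ((-9 * v3) == 5)        0xffff
step 2: v3 <- max((6 - v1), min(7, -6)) 0xffff
step 3: v3 <- (min(8, -7) + lane)    0xffff
step 4: v1 <- (v3 * -3)              0xffff
step 5: v1 <- 11                     0xffff
step 6: v3 <- 9                      0xffff
step 7: v1 <- ((lane % 3) % 5)       0xffff

Answer: 8 steps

v3: 9,9,9,9,9,9,9,9,9,9,9,9,9,9,9,9
v1: 0,1,2,0,1,2,0,1,2,0,1,2,0,1,2,0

steps = 8; useful = 128; efficiency = 128/128 = 1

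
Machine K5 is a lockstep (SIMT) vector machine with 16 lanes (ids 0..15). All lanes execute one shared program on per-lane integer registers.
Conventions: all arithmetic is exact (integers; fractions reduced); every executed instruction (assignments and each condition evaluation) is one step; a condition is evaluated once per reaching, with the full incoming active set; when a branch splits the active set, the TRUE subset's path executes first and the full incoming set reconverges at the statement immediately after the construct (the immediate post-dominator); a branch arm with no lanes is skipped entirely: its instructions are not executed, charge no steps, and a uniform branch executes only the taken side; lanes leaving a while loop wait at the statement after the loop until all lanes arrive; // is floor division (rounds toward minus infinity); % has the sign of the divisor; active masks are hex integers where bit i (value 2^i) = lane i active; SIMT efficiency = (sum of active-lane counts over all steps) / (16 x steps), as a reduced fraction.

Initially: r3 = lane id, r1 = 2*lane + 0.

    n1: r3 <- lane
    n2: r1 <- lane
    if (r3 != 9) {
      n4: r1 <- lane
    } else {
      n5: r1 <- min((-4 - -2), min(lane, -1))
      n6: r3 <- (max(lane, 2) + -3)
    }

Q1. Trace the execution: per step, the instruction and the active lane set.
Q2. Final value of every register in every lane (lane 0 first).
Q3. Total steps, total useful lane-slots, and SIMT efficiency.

step 0: r3 <- lane                   0xffff
step 1: r1 <- lane                   0xffff
step 2: eval (r3 != 9)               0xffff
step 3: r1 <- lane                   0xfdff
step 4: r1 <- min((-4 - -2), min(lane, -1)) 0x0200
step 5: r3 <- (max(lane, 2) + -3)    0x0200

Answer: 6 steps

r3: 0,1,2,3,4,5,6,7,8,6,10,11,12,13,14,15
r1: 0,1,2,3,4,5,6,7,8,-2,10,11,12,13,14,15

steps = 6; useful = 65; efficiency = 65/96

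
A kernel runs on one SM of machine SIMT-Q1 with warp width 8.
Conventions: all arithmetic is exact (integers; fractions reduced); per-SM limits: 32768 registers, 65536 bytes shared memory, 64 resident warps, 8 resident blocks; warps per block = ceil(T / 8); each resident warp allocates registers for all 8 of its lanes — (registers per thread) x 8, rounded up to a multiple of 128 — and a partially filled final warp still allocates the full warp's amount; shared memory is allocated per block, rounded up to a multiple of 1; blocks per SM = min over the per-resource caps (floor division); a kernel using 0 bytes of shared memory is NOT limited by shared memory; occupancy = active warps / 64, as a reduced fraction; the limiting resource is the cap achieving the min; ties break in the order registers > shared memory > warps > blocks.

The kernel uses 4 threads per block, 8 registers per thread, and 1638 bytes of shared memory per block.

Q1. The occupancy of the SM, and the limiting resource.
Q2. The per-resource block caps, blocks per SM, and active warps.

Answer: occupancy 1/8, limited by blocks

registers: 256 blocks
shared memory: 40 blocks
warps: 64 blocks
blocks: 8 blocks

Answer: 8 blocks, 8 active warps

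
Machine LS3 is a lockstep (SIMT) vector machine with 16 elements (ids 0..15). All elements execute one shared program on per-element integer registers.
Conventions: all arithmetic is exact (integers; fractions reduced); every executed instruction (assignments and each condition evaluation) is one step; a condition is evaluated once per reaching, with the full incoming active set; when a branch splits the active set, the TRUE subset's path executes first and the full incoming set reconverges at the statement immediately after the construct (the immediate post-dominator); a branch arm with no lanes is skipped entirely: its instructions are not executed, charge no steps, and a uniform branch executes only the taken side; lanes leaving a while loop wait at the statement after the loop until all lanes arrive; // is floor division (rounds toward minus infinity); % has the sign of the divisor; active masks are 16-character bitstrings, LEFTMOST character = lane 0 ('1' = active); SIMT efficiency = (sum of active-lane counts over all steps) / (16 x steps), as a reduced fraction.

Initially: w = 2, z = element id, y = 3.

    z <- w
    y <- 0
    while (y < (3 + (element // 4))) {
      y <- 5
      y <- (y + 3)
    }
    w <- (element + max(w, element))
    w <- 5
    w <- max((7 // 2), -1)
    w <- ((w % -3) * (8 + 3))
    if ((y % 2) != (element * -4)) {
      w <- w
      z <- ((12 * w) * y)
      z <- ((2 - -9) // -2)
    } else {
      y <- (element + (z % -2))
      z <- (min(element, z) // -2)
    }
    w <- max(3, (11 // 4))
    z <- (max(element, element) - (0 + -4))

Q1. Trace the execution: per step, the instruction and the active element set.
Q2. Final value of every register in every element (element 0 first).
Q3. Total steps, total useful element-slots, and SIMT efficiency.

step 0: z <- w                       1111111111111111
step 1: y <- 0                       1111111111111111
step 2: eval (y < (3 + (element // 4))) 1111111111111111
step 3: y <- 5                       1111111111111111
step 4: y <- (y + 3)                 1111111111111111
step 5: eval (y < (3 + (element // 4))) 1111111111111111
step 6: w <- (element + max(w, element)) 1111111111111111
step 7: w <- 5                       1111111111111111
step 8: w <- max((7 // 2), -1)       1111111111111111
step 9: w <- ((w % -3) * (8 + 3))    1111111111111111
step 10: eval ((y % 2) != (element * -4)) 1111111111111111
step 11: w <- w                       0111111111111111
step 12: z <- ((12 * w) * y)          0111111111111111
step 13: z <- ((2 - -9) // -2)        0111111111111111
step 14: y <- (element + (z % -2))    1000000000000000
step 15: z <- (min(element, z) // -2) 1000000000000000
step 16: w <- max(3, (11 // 4))       1111111111111111
step 17: z <- (max(element, element) - (0 + -4)) 1111111111111111

Answer: 18 steps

w: 3,3,3,3,3,3,3,3,3,3,3,3,3,3,3,3
z: 4,5,6,7,8,9,10,11,12,13,14,15,16,17,18,19
y: 0,8,8,8,8,8,8,8,8,8,8,8,8,8,8,8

steps = 18; useful = 255; efficiency = 255/288 = 85/96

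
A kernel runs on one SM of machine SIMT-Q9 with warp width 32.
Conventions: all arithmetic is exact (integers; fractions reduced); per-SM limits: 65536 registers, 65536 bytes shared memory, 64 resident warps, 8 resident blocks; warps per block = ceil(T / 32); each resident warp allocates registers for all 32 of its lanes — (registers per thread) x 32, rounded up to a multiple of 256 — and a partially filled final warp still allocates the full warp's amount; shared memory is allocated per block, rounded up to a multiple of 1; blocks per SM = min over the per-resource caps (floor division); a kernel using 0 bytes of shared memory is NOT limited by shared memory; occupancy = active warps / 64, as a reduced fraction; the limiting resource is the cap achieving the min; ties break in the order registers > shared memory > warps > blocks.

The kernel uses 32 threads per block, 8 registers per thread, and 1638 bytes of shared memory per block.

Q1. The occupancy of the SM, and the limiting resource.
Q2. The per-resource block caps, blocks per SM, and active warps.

Answer: occupancy 1/8, limited by blocks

registers: 256 blocks
shared memory: 40 blocks
warps: 64 blocks
blocks: 8 blocks

Answer: 8 blocks, 8 active warps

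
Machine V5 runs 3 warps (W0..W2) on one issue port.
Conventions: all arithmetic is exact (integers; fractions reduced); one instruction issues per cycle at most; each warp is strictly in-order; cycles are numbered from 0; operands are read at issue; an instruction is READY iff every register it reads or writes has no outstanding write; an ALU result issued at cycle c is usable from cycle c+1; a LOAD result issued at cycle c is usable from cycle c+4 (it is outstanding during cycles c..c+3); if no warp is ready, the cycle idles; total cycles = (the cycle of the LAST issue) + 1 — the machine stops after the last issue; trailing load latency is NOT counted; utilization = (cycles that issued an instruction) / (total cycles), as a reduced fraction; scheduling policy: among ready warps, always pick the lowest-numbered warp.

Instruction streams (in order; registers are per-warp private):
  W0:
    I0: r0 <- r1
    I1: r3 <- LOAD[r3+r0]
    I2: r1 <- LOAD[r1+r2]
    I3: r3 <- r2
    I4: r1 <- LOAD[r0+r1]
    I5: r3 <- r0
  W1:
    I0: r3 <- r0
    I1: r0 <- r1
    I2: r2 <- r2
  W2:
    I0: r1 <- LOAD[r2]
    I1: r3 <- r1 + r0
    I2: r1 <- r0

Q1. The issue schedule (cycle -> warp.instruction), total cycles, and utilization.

cycle 0: W0.I0
cycle 1: W0.I1
cycle 2: W0.I2
cycle 3: W1.I0
cycle 4: W1.I1
cycle 5: W0.I3
cycle 6: W0.I4
cycle 7: W0.I5
cycle 8: W1.I2
cycle 9: W2.I0
cycle 10: idle
cycle 11: idle
cycle 12: idle
cycle 13: W2.I1
cycle 14: W2.I2

Answer: 15 cycles, utilization 4/5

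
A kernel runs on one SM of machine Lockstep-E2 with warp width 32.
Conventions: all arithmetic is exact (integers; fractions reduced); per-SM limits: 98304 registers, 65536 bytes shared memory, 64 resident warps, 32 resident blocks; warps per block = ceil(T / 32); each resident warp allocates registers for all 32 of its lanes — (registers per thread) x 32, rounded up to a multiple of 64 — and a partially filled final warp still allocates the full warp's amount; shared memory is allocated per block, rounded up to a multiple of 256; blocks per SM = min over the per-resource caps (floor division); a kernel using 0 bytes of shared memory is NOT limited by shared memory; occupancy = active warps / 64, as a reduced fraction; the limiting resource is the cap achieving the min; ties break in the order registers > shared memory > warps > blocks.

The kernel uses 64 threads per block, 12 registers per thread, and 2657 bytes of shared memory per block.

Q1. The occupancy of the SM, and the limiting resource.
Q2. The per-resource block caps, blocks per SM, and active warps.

Answer: occupancy 23/32, limited by shared memory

registers: 128 blocks
shared memory: 23 blocks
warps: 32 blocks
blocks: 32 blocks

Answer: 23 blocks, 46 active warps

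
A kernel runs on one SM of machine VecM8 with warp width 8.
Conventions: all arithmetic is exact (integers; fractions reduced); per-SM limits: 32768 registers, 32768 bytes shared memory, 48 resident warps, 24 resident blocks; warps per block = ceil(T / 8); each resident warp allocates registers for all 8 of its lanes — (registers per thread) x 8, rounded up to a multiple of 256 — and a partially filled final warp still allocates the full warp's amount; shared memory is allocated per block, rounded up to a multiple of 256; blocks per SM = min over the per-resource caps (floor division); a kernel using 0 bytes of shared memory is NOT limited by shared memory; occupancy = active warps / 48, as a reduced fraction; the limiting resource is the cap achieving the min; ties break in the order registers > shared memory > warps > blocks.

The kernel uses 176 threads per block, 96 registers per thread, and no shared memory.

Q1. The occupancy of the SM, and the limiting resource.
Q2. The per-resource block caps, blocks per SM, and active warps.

Answer: occupancy 11/24, limited by registers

registers: 1 block
shared memory: no limit (kernel uses none)
warps: 2 blocks
blocks: 24 blocks

Answer: 1 block, 22 active warps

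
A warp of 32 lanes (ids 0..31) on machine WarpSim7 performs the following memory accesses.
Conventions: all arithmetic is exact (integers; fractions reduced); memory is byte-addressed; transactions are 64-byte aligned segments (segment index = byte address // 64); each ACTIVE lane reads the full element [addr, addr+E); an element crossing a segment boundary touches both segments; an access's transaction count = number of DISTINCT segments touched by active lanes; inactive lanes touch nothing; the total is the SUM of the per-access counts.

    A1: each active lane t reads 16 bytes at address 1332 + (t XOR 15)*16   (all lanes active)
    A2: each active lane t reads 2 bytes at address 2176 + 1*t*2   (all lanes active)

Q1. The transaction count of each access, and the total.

A1: 9 transactions
A2: 1 transaction

Answer: 9,1; total 10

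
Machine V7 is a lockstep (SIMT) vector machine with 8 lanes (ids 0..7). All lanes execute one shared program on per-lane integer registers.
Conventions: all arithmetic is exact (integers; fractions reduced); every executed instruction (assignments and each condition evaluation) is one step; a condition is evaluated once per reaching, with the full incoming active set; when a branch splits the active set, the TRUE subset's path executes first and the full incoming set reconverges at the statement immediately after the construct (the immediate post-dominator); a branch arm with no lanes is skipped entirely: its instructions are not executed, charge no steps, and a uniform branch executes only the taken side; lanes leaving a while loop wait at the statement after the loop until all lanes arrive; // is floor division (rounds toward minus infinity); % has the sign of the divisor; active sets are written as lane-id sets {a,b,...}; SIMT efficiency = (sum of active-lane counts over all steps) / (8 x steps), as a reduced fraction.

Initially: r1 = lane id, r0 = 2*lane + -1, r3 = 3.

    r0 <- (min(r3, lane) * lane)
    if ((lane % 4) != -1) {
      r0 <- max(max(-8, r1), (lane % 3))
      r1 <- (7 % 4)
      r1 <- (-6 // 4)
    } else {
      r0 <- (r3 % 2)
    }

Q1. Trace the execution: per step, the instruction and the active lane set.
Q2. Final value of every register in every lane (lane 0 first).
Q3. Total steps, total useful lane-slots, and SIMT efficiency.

step 0: r0 <- (min(r3, lane) * lane) {0,1,2,3,4,5,6,7}
step 1: eval ((lane % 4) != -1)      {0,1,2,3,4,5,6,7}
step 2: r0 <- max(max(-8, r1), (lane % 3)) {0,1,2,3,4,5,6,7}
step 3: r1 <- (7 % 4)                {0,1,2,3,4,5,6,7}
step 4: r1 <- (-6 // 4)              {0,1,2,3,4,5,6,7}

Answer: 5 steps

r1: -2,-2,-2,-2,-2,-2,-2,-2
r0: 0,1,2,3,4,5,6,7
r3: 3,3,3,3,3,3,3,3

steps = 5; useful = 40; efficiency = 40/40 = 1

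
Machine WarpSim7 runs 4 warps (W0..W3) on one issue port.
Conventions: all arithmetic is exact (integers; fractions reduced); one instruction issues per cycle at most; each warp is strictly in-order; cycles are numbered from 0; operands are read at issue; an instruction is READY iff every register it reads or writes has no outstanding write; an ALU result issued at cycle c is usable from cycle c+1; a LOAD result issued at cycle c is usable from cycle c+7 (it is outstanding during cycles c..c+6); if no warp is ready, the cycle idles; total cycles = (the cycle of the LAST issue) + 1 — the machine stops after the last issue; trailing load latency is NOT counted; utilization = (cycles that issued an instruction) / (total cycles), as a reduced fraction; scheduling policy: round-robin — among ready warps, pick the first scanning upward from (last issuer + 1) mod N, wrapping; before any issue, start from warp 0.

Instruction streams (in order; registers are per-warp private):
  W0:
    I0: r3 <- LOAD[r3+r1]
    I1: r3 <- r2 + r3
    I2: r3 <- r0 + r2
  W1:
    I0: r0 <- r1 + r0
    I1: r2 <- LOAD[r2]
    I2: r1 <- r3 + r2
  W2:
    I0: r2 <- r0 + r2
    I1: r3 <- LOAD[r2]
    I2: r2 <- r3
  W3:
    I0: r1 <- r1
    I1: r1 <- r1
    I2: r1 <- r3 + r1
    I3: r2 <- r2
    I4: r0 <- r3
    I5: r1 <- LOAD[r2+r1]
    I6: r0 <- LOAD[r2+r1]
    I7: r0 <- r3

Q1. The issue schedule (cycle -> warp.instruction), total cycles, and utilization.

cycle 0: W0.I0
cycle 1: W1.I0
cycle 2: W2.I0
cycle 3: W3.I0
cycle 4: W1.I1
cycle 5: W2.I1
cycle 6: W3.I1
cycle 7: W0.I1
cycle 8: W3.I2
cycle 9: W0.I2
cycle 10: W3.I3
cycle 11: W1.I2
cycle 12: W2.I2
cycle 13: W3.I4
cycle 14: W3.I5
cycle 15: idle
cycle 16: idle
cycle 17: idle
cycle 18: idle
cycle 19: idle
cycle 20: idle
cycle 21: W3.I6
cycle 22: idle
cycle 23: idle
cycle 24: idle
cycle 25: idle
cycle 26: idle
cycle 27: idle
cycle 28: W3.I7

Answer: 29 cycles, utilization 17/29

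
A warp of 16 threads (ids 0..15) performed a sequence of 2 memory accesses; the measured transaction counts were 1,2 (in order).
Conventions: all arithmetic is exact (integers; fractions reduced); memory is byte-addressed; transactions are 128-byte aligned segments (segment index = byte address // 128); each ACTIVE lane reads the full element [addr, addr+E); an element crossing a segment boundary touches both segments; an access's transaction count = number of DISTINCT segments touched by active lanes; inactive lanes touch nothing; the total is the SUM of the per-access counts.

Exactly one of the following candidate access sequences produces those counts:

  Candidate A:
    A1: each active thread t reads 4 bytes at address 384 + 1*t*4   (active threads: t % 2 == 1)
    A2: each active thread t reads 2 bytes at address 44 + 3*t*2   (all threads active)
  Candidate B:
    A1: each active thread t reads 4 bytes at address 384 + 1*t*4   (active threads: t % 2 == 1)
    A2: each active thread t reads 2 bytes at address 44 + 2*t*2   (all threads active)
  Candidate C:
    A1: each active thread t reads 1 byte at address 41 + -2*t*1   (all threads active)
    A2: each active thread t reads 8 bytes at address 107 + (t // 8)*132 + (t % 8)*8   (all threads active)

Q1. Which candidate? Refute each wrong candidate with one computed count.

B: A2 gives 1 transaction, not 2
C: A2 gives 3 transactions, not 2
A: all counts match (1,2)

Answer: A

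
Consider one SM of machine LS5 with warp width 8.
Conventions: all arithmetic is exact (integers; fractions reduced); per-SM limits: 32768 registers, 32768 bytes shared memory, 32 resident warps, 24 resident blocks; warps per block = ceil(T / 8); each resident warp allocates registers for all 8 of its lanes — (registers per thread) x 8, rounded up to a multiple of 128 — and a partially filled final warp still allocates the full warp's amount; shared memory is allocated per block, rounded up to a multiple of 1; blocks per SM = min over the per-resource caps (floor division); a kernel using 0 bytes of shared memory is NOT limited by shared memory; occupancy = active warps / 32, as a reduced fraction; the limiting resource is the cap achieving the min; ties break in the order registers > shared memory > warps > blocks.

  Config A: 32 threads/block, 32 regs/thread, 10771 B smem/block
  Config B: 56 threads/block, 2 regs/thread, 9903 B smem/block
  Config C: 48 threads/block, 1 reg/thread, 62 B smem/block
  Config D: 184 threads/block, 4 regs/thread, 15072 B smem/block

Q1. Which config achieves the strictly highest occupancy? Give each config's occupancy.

occupancies: A 3/8, B 21/32, C 15/16, D 23/32

Answer: C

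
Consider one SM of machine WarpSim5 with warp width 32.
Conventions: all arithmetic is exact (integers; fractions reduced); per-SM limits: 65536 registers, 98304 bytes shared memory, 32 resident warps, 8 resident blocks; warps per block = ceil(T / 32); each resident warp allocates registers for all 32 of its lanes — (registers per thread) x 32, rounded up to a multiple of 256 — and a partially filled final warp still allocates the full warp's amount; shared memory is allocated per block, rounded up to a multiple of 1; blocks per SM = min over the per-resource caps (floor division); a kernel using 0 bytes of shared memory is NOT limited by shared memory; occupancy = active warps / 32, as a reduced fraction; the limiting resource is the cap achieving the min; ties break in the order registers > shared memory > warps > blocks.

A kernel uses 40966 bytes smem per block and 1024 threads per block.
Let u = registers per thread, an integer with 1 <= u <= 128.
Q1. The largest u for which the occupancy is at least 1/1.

Answer: u = 64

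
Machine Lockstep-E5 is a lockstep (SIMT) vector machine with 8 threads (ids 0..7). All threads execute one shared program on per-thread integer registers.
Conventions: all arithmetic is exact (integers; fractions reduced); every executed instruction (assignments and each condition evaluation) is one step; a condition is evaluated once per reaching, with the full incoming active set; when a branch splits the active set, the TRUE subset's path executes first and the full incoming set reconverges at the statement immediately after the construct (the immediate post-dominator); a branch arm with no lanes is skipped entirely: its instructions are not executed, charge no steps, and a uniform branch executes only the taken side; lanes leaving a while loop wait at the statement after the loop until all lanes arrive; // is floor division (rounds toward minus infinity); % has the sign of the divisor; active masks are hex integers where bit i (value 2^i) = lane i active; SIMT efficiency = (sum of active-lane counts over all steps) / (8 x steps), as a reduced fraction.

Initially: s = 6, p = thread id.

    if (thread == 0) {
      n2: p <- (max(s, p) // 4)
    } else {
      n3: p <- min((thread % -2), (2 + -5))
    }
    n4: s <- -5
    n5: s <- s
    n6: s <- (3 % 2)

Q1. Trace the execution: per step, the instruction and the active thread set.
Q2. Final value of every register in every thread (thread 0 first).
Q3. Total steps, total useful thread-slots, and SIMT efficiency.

step 0: eval (thread == 0)           0xff
step 1: p <- (max(s, p) // 4)        0x01
step 2: p <- min((thread % -2), (2 + -5)) 0xfe
step 3: s <- -5                      0xff
step 4: s <- s                       0xff
step 5: s <- (3 % 2)                 0xff

Answer: 6 steps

s: 1,1,1,1,1,1,1,1
p: 1,-3,-3,-3,-3,-3,-3,-3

steps = 6; useful = 40; efficiency = 40/48 = 5/6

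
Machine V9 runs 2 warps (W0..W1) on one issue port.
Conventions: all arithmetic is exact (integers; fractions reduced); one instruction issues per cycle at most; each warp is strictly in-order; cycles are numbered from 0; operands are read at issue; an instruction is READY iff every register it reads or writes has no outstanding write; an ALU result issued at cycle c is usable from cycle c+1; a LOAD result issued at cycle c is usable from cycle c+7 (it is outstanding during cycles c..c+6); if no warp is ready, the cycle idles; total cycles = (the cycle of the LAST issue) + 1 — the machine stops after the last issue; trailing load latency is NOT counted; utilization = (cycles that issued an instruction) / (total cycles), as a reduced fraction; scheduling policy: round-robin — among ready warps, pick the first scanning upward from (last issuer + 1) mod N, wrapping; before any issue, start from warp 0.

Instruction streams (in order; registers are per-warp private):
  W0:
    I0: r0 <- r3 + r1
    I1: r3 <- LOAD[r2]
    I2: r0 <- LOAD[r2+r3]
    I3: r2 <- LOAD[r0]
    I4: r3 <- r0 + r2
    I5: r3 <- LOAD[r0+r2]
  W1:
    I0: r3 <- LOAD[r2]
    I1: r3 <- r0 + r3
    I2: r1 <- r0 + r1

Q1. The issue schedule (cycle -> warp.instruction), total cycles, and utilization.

cycle 0: W0.I0
cycle 1: W1.I0
cycle 2: W0.I1
cycle 3: idle
cycle 4: idle
cycle 5: idle
cycle 6: idle
cycle 7: idle
cycle 8: W1.I1
cycle 9: W0.I2
cycle 10: W1.I2
cycle 11: idle
cycle 12: idle
cycle 13: idle
cycle 14: idle
cycle 15: idle
cycle 16: W0.I3
cycle 17: idle
cycle 18: idle
cycle 19: idle
cycle 20: idle
cycle 21: idle
cycle 22: idle
cycle 23: W0.I4
cycle 24: W0.I5

Answer: 25 cycles, utilization 9/25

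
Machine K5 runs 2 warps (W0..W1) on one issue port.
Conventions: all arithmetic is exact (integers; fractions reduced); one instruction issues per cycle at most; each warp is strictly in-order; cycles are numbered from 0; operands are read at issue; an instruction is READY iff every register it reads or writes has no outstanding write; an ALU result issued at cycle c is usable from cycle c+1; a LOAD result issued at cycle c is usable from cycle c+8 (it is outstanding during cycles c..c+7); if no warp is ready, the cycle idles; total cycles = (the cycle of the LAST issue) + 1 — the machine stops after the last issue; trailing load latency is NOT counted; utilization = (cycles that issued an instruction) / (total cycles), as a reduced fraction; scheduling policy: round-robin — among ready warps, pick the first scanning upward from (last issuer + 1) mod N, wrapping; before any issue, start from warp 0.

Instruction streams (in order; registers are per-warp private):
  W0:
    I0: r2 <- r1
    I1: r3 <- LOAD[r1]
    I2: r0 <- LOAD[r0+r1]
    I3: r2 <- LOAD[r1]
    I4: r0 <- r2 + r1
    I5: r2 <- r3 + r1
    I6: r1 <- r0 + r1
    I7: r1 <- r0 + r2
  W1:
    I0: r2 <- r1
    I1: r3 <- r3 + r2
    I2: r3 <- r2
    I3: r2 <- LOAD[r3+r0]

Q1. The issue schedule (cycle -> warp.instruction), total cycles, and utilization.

cycle 0: W0.I0
cycle 1: W1.I0
cycle 2: W0.I1
cycle 3: W1.I1
cycle 4: W0.I2
cycle 5: W1.I2
cycle 6: W0.I3
cycle 7: W1.I3
cycle 8: idle
cycle 9: idle
cycle 10: idle
cycle 11: idle
cycle 12: idle
cycle 13: idle
cycle 14: W0.I4
cycle 15: W0.I5
cycle 16: W0.I6
cycle 17: W0.I7

Answer: 18 cycles, utilization 2/3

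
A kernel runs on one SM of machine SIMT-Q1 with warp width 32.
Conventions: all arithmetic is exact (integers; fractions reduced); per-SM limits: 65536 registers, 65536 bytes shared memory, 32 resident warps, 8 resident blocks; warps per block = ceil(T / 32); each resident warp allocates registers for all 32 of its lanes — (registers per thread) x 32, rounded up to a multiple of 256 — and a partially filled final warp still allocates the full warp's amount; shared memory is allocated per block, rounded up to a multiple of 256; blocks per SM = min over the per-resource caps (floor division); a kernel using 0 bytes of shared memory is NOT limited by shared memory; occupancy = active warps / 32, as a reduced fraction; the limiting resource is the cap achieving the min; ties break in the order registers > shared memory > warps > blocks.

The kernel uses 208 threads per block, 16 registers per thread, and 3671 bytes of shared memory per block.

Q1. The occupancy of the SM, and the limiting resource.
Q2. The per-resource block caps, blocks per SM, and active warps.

Answer: occupancy 7/8, limited by warps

registers: 18 blocks
shared memory: 17 blocks
warps: 4 blocks
blocks: 8 blocks

Answer: 4 blocks, 28 active warps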